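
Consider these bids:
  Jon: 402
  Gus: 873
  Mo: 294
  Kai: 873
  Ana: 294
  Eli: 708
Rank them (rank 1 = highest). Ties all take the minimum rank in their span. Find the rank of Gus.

1

Sorted (descending): 873, 873, 708, 402, 294, 294
The 2 values of 873 occupy positions 1–2 → each gets rank 1.
The 2 values of 294 occupy positions 5–6 → each gets rank 5.
Gus has value 873 → rank 1.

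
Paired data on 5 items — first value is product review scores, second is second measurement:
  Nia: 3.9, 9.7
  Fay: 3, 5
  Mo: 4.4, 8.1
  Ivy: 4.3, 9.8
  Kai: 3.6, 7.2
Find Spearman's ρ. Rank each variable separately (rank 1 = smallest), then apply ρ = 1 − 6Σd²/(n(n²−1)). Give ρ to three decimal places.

Ranks of variable 1: 3, 1, 5, 4, 2
Ranks of variable 2: 4, 1, 3, 5, 2
d = r₁ − r₂: -1, 0, 2, -1, 0
d²: 1, 0, 4, 1, 0; Σd² = 6
ρ = 1 − 6·6/(5·24) = 1 − 36/120 = 0.700

0.700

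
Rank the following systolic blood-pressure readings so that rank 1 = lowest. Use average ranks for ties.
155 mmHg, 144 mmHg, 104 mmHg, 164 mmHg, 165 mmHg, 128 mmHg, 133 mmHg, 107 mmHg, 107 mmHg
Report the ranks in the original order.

Sorted (ascending): 104, 107, 107, 128, 133, 144, 155, 164, 165
The 2 values of 107 occupy positions 2–3 → average rank (2+3)/2 = 2.5.

7, 6, 1, 8, 9, 4, 5, 2.5, 2.5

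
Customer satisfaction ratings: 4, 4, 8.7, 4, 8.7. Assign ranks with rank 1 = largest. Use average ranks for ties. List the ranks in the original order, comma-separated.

Sorted (descending): 8.7, 8.7, 4, 4, 4
The 2 values of 8.7 occupy positions 1–2 → average rank (1+2)/2 = 1.5.
The 3 values of 4 occupy positions 3–5 → average rank 4.

4, 4, 1.5, 4, 1.5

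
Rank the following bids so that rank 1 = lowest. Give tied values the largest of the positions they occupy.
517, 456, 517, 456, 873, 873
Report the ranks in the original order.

4, 2, 4, 2, 6, 6

Sorted (ascending): 456, 456, 517, 517, 873, 873
The 2 values of 456 occupy positions 1–2 → each gets rank 2.
The 2 values of 517 occupy positions 3–4 → each gets rank 4.
The 2 values of 873 occupy positions 5–6 → each gets rank 6.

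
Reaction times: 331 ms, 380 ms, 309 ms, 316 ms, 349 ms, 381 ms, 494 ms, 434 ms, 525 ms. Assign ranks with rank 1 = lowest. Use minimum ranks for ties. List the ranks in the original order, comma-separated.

Sorted (ascending): 309, 316, 331, 349, 380, 381, 434, 494, 525
No ties — each value takes its position as its rank.

3, 5, 1, 2, 4, 6, 8, 7, 9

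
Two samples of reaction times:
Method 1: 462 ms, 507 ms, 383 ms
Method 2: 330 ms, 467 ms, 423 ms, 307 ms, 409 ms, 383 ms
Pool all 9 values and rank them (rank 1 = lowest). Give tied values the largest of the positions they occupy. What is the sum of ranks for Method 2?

26

Sorted (ascending): 307, 330, 383, 383, 409, 423, 462, 467, 507
The 2 values of 383 occupy positions 3–4 → each gets rank 4.
Method 2 values → pooled ranks: 330→2, 467→8, 423→6, 307→1, 409→5, 383→4
Rank sum = 2 + 8 + 6 + 1 + 5 + 4 = 26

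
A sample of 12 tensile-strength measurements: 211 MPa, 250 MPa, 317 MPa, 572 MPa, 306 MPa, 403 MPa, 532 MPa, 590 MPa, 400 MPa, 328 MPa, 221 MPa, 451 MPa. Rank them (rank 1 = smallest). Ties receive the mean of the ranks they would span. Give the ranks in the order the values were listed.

1, 3, 5, 11, 4, 8, 10, 12, 7, 6, 2, 9

Sorted (ascending): 211, 221, 250, 306, 317, 328, 400, 403, 451, 532, 572, 590
No ties — each value takes its position as its rank.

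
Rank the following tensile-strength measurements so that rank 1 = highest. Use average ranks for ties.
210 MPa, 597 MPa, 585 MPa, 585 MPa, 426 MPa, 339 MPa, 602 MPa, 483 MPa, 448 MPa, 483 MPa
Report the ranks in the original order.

Sorted (descending): 602, 597, 585, 585, 483, 483, 448, 426, 339, 210
The 2 values of 585 occupy positions 3–4 → average rank (3+4)/2 = 3.5.
The 2 values of 483 occupy positions 5–6 → average rank (5+6)/2 = 5.5.

10, 2, 3.5, 3.5, 8, 9, 1, 5.5, 7, 5.5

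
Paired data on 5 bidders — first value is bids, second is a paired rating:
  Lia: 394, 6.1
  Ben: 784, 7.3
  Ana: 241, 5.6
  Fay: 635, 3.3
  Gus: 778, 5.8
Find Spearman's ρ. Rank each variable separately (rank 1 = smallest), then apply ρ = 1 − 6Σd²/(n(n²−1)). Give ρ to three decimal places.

Ranks of variable 1: 2, 5, 1, 3, 4
Ranks of variable 2: 4, 5, 2, 1, 3
d = r₁ − r₂: -2, 0, -1, 2, 1
d²: 4, 0, 1, 4, 1; Σd² = 10
ρ = 1 − 6·10/(5·24) = 1 − 60/120 = 0.500

0.500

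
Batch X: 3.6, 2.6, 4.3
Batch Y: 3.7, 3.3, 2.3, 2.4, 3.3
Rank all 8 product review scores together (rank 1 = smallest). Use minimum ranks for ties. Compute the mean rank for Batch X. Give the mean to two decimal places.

5.67

Sorted (ascending): 2.3, 2.4, 2.6, 3.3, 3.3, 3.6, 3.7, 4.3
The 2 values of 3.3 occupy positions 4–5 → each gets rank 4.
Batch X values → pooled ranks: 3.6→6, 2.6→3, 4.3→8
Mean rank = (6 + 3 + 8) / 3 = 5.67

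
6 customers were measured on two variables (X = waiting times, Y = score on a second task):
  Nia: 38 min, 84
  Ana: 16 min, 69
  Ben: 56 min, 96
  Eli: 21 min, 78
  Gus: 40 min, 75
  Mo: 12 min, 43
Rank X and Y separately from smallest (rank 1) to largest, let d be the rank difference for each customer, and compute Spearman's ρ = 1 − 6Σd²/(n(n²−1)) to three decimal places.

Ranks of variable 1: 4, 2, 6, 3, 5, 1
Ranks of variable 2: 5, 2, 6, 4, 3, 1
d = r₁ − r₂: -1, 0, 0, -1, 2, 0
d²: 1, 0, 0, 1, 4, 0; Σd² = 6
ρ = 1 − 6·6/(6·35) = 1 − 36/210 = 0.829

0.829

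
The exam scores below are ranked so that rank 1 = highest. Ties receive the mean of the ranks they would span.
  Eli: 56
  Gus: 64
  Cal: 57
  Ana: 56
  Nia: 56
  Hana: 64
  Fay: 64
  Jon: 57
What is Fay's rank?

2

Sorted (descending): 64, 64, 64, 57, 57, 56, 56, 56
The 3 values of 64 occupy positions 1–3 → average rank 2.
The 2 values of 57 occupy positions 4–5 → average rank (4+5)/2 = 4.5.
The 3 values of 56 occupy positions 6–8 → average rank 7.
Fay has value 64 → rank 2.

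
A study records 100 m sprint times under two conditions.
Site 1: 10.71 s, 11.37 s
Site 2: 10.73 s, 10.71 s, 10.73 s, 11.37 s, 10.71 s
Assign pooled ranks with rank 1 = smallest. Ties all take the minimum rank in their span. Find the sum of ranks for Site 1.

Sorted (ascending): 10.71, 10.71, 10.71, 10.73, 10.73, 11.37, 11.37
The 3 values of 10.71 occupy positions 1–3 → each gets rank 1.
The 2 values of 10.73 occupy positions 4–5 → each gets rank 4.
The 2 values of 11.37 occupy positions 6–7 → each gets rank 6.
Site 1 values → pooled ranks: 10.71→1, 11.37→6
Rank sum = 1 + 6 = 7

7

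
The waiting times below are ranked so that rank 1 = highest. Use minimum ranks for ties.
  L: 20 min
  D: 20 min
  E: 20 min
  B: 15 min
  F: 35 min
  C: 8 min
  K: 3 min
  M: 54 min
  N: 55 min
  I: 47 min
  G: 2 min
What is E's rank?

Sorted (descending): 55, 54, 47, 35, 20, 20, 20, 15, 8, 3, 2
The 3 values of 20 occupy positions 5–7 → each gets rank 5.
E has value 20 min → rank 5.

5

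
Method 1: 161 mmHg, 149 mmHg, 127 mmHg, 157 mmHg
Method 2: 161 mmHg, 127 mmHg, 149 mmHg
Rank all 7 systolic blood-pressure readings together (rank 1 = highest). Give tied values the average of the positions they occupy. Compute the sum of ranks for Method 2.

12.5

Sorted (descending): 161, 161, 157, 149, 149, 127, 127
The 2 values of 161 occupy positions 1–2 → average rank (1+2)/2 = 1.5.
The 2 values of 149 occupy positions 4–5 → average rank (4+5)/2 = 4.5.
The 2 values of 127 occupy positions 6–7 → average rank (6+7)/2 = 6.5.
Method 2 values → pooled ranks: 161→1.5, 127→6.5, 149→4.5
Rank sum = 1.5 + 6.5 + 4.5 = 12.5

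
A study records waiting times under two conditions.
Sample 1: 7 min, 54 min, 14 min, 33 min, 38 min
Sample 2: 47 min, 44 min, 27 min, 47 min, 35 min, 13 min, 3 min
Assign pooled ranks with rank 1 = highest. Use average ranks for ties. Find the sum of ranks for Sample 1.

Sorted (descending): 54, 47, 47, 44, 38, 35, 33, 27, 14, 13, 7, 3
The 2 values of 47 occupy positions 2–3 → average rank (2+3)/2 = 2.5.
Sample 1 values → pooled ranks: 7→11, 54→1, 14→9, 33→7, 38→5
Rank sum = 11 + 1 + 9 + 7 + 5 = 33

33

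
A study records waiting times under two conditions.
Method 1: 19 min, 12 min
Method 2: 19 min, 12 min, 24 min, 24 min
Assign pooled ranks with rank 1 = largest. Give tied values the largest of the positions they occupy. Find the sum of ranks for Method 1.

Sorted (descending): 24, 24, 19, 19, 12, 12
The 2 values of 24 occupy positions 1–2 → each gets rank 2.
The 2 values of 19 occupy positions 3–4 → each gets rank 4.
The 2 values of 12 occupy positions 5–6 → each gets rank 6.
Method 1 values → pooled ranks: 19→4, 12→6
Rank sum = 4 + 6 = 10

10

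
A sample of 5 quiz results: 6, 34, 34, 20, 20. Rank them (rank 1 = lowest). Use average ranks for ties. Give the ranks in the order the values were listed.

1, 4.5, 4.5, 2.5, 2.5

Sorted (ascending): 6, 20, 20, 34, 34
The 2 values of 20 occupy positions 2–3 → average rank (2+3)/2 = 2.5.
The 2 values of 34 occupy positions 4–5 → average rank (4+5)/2 = 4.5.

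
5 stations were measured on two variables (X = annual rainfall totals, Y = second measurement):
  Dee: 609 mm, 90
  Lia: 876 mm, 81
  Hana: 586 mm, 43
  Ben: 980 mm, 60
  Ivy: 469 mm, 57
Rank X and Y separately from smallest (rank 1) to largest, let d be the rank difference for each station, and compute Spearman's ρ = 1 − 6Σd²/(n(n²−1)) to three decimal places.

Ranks of variable 1: 3, 4, 2, 5, 1
Ranks of variable 2: 5, 4, 1, 3, 2
d = r₁ − r₂: -2, 0, 1, 2, -1
d²: 4, 0, 1, 4, 1; Σd² = 10
ρ = 1 − 6·10/(5·24) = 1 − 60/120 = 0.500

0.500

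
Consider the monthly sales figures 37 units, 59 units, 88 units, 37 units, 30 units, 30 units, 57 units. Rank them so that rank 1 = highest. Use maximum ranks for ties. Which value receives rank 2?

Sorted (descending): 88, 59, 57, 37, 37, 30, 30
The 2 values of 37 occupy positions 4–5 → each gets rank 5.
The 2 values of 30 occupy positions 6–7 → each gets rank 7.
Rank 2 → value 59.

59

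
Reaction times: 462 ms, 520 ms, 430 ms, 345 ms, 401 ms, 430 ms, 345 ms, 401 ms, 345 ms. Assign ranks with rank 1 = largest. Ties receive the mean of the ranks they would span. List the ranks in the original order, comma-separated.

2, 1, 3.5, 8, 5.5, 3.5, 8, 5.5, 8

Sorted (descending): 520, 462, 430, 430, 401, 401, 345, 345, 345
The 2 values of 430 occupy positions 3–4 → average rank (3+4)/2 = 3.5.
The 2 values of 401 occupy positions 5–6 → average rank (5+6)/2 = 5.5.
The 3 values of 345 occupy positions 7–9 → average rank 8.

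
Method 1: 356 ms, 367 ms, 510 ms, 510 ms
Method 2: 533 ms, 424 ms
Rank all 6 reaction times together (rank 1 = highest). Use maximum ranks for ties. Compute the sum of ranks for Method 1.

17

Sorted (descending): 533, 510, 510, 424, 367, 356
The 2 values of 510 occupy positions 2–3 → each gets rank 3.
Method 1 values → pooled ranks: 356→6, 367→5, 510→3, 510→3
Rank sum = 6 + 5 + 3 + 3 = 17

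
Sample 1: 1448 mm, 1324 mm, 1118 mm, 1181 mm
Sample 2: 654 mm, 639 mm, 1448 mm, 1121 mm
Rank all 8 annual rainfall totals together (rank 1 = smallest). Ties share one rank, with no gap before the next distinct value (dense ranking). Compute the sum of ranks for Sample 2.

14

Sorted (ascending): 639, 654, 1118, 1121, 1181, 1324, 1448, 1448
The 2 values of 1448 share dense rank 7.
Remaining distinct values take the next consecutive integers.
Sample 2 values → pooled ranks: 654→2, 639→1, 1448→7, 1121→4
Rank sum = 2 + 1 + 7 + 4 = 14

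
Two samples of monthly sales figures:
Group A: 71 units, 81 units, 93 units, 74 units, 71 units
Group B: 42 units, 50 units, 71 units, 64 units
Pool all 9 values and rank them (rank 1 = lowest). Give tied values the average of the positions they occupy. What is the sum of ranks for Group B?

11

Sorted (ascending): 42, 50, 64, 71, 71, 71, 74, 81, 93
The 3 values of 71 occupy positions 4–6 → average rank 5.
Group B values → pooled ranks: 42→1, 50→2, 71→5, 64→3
Rank sum = 1 + 2 + 5 + 3 = 11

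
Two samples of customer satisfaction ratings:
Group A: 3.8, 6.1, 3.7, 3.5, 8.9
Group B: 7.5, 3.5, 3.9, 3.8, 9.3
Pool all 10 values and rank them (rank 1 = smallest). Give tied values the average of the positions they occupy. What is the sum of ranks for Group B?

Sorted (ascending): 3.5, 3.5, 3.7, 3.8, 3.8, 3.9, 6.1, 7.5, 8.9, 9.3
The 2 values of 3.5 occupy positions 1–2 → average rank (1+2)/2 = 1.5.
The 2 values of 3.8 occupy positions 4–5 → average rank (4+5)/2 = 4.5.
Group B values → pooled ranks: 7.5→8, 3.5→1.5, 3.9→6, 3.8→4.5, 9.3→10
Rank sum = 8 + 1.5 + 6 + 4.5 + 10 = 30

30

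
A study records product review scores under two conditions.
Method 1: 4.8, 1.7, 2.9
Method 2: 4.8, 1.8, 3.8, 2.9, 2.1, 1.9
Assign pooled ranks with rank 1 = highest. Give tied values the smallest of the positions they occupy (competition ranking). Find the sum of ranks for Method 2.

Sorted (descending): 4.8, 4.8, 3.8, 2.9, 2.9, 2.1, 1.9, 1.8, 1.7
The 2 values of 4.8 occupy positions 1–2 → each gets rank 1.
The 2 values of 2.9 occupy positions 4–5 → each gets rank 4.
Method 2 values → pooled ranks: 4.8→1, 1.8→8, 3.8→3, 2.9→4, 2.1→6, 1.9→7
Rank sum = 1 + 8 + 3 + 4 + 6 + 7 = 29

29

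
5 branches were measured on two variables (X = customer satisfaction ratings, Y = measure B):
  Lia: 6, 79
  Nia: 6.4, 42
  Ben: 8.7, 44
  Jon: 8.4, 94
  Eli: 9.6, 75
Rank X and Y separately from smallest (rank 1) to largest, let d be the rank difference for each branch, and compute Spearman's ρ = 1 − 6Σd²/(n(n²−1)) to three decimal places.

Ranks of variable 1: 1, 2, 4, 3, 5
Ranks of variable 2: 4, 1, 2, 5, 3
d = r₁ − r₂: -3, 1, 2, -2, 2
d²: 9, 1, 4, 4, 4; Σd² = 22
ρ = 1 − 6·22/(5·24) = 1 − 132/120 = -0.100

-0.100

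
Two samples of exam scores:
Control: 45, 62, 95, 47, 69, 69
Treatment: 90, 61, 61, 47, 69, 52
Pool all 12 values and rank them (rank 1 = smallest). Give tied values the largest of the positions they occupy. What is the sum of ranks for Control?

43

Sorted (ascending): 45, 47, 47, 52, 61, 61, 62, 69, 69, 69, 90, 95
The 2 values of 47 occupy positions 2–3 → each gets rank 3.
The 2 values of 61 occupy positions 5–6 → each gets rank 6.
The 3 values of 69 occupy positions 8–10 → each gets rank 10.
Control values → pooled ranks: 45→1, 62→7, 95→12, 47→3, 69→10, 69→10
Rank sum = 1 + 7 + 12 + 3 + 10 + 10 = 43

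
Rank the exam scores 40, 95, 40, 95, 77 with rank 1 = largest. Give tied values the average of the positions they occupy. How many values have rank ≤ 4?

3

Sorted (descending): 95, 95, 77, 40, 40
The 2 values of 95 occupy positions 1–2 → average rank (1+2)/2 = 1.5.
The 2 values of 40 occupy positions 4–5 → average rank (4+5)/2 = 4.5.
Ranks ≤ 4: {1.5, 1.5, 3} → 3 values.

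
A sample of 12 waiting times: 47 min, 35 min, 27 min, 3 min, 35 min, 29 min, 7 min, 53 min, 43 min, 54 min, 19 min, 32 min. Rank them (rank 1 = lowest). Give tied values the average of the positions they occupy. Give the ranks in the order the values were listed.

Sorted (ascending): 3, 7, 19, 27, 29, 32, 35, 35, 43, 47, 53, 54
The 2 values of 35 occupy positions 7–8 → average rank (7+8)/2 = 7.5.

10, 7.5, 4, 1, 7.5, 5, 2, 11, 9, 12, 3, 6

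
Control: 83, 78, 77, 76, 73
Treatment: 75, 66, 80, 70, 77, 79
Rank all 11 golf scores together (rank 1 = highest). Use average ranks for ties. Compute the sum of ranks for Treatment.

39.5

Sorted (descending): 83, 80, 79, 78, 77, 77, 76, 75, 73, 70, 66
The 2 values of 77 occupy positions 5–6 → average rank (5+6)/2 = 5.5.
Treatment values → pooled ranks: 75→8, 66→11, 80→2, 70→10, 77→5.5, 79→3
Rank sum = 8 + 11 + 2 + 10 + 5.5 + 3 = 39.5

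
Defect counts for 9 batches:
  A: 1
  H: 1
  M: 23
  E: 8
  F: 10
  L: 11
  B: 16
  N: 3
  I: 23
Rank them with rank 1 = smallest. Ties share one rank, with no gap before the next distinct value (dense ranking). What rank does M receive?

Sorted (ascending): 1, 1, 3, 8, 10, 11, 16, 23, 23
The 2 values of 1 share dense rank 1.
The 2 values of 23 share dense rank 7.
Remaining distinct values take the next consecutive integers.
M has value 23 → rank 7.

7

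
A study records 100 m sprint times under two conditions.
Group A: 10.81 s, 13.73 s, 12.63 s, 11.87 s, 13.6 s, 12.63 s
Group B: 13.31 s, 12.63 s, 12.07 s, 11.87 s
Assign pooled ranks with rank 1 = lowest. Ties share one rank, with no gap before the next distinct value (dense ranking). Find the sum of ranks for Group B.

Sorted (ascending): 10.81, 11.87, 11.87, 12.07, 12.63, 12.63, 12.63, 13.31, 13.6, 13.73
The 2 values of 11.87 share dense rank 2.
The 3 values of 12.63 share dense rank 4.
Remaining distinct values take the next consecutive integers.
Group B values → pooled ranks: 13.31→5, 12.63→4, 12.07→3, 11.87→2
Rank sum = 5 + 4 + 3 + 2 = 14

14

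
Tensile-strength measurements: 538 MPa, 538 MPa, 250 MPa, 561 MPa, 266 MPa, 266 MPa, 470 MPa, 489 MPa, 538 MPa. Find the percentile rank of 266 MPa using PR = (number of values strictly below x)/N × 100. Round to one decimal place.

N = 9.
Strictly below 266: 1. Equal to 266: 2.
PR = 1/9 × 100 = 11.1

11.1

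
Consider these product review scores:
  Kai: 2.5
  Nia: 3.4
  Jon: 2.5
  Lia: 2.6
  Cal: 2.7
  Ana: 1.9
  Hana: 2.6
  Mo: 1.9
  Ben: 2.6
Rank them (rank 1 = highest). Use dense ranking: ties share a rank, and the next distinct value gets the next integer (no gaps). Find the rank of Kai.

4

Sorted (descending): 3.4, 2.7, 2.6, 2.6, 2.6, 2.5, 2.5, 1.9, 1.9
The 3 values of 2.6 share dense rank 3.
The 2 values of 2.5 share dense rank 4.
The 2 values of 1.9 share dense rank 5.
Remaining distinct values take the next consecutive integers.
Kai has value 2.5 → rank 4.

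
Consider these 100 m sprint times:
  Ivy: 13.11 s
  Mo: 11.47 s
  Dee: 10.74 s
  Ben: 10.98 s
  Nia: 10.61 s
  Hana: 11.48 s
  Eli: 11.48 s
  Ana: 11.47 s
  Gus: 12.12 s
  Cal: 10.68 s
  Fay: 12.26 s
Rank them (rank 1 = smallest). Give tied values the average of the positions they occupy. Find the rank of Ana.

Sorted (ascending): 10.61, 10.68, 10.74, 10.98, 11.47, 11.47, 11.48, 11.48, 12.12, 12.26, 13.11
The 2 values of 11.47 occupy positions 5–6 → average rank (5+6)/2 = 5.5.
The 2 values of 11.48 occupy positions 7–8 → average rank (7+8)/2 = 7.5.
Ana has value 11.47 s → rank 5.5.

5.5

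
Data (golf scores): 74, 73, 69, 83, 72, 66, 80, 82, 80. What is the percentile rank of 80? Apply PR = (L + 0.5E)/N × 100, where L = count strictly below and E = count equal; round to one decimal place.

N = 9.
Strictly below 80: 5. Equal to 80: 2.
PR = (5 + 0.5·2)/9 × 100 = 66.7

66.7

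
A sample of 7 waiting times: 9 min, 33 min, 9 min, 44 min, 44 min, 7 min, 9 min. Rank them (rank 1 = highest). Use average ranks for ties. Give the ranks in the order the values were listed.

5, 3, 5, 1.5, 1.5, 7, 5

Sorted (descending): 44, 44, 33, 9, 9, 9, 7
The 2 values of 44 occupy positions 1–2 → average rank (1+2)/2 = 1.5.
The 3 values of 9 occupy positions 4–6 → average rank 5.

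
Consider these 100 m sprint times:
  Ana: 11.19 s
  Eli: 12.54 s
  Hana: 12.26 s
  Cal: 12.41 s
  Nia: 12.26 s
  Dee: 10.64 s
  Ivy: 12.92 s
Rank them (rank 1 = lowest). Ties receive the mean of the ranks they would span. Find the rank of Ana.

2

Sorted (ascending): 10.64, 11.19, 12.26, 12.26, 12.41, 12.54, 12.92
The 2 values of 12.26 occupy positions 3–4 → average rank (3+4)/2 = 3.5.
Ana has value 11.19 s → rank 2.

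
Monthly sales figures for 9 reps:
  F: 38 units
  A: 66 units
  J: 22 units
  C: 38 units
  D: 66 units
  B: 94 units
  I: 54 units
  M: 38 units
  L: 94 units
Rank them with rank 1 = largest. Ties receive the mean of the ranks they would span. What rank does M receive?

7

Sorted (descending): 94, 94, 66, 66, 54, 38, 38, 38, 22
The 2 values of 94 occupy positions 1–2 → average rank (1+2)/2 = 1.5.
The 2 values of 66 occupy positions 3–4 → average rank (3+4)/2 = 3.5.
The 3 values of 38 occupy positions 6–8 → average rank 7.
M has value 38 units → rank 7.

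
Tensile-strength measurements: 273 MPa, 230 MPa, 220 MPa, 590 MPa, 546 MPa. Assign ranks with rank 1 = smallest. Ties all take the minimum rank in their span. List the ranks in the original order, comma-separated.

Sorted (ascending): 220, 230, 273, 546, 590
No ties — each value takes its position as its rank.

3, 2, 1, 5, 4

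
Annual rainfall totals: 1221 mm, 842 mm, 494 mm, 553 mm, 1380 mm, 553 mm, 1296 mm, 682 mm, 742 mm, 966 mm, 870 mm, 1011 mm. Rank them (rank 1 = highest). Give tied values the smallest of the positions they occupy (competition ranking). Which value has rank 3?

1221

Sorted (descending): 1380, 1296, 1221, 1011, 966, 870, 842, 742, 682, 553, 553, 494
The 2 values of 553 occupy positions 10–11 → each gets rank 10.
Rank 3 → value 1221.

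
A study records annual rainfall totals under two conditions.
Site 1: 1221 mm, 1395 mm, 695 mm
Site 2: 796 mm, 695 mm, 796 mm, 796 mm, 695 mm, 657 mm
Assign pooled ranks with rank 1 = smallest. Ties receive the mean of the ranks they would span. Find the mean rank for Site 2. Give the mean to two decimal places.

Sorted (ascending): 657, 695, 695, 695, 796, 796, 796, 1221, 1395
The 3 values of 695 occupy positions 2–4 → average rank 3.
The 3 values of 796 occupy positions 5–7 → average rank 6.
Site 2 values → pooled ranks: 796→6, 695→3, 796→6, 796→6, 695→3, 657→1
Mean rank = (6 + 3 + 6 + 6 + 3 + 1) / 6 = 4.17

4.17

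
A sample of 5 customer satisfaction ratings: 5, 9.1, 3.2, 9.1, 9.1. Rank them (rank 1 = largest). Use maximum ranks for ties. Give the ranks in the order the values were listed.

Sorted (descending): 9.1, 9.1, 9.1, 5, 3.2
The 3 values of 9.1 occupy positions 1–3 → each gets rank 3.

4, 3, 5, 3, 3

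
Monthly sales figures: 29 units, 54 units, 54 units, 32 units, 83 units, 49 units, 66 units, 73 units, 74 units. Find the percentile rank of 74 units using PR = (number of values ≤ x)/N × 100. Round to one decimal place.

88.9

N = 9.
Strictly below 74: 7. Equal to 74: 1.
PR = 8/9 × 100 = 88.9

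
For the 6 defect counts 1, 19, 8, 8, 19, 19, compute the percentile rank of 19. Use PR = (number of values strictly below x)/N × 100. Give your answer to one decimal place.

50.0

N = 6.
Strictly below 19: 3. Equal to 19: 3.
PR = 3/6 × 100 = 50.0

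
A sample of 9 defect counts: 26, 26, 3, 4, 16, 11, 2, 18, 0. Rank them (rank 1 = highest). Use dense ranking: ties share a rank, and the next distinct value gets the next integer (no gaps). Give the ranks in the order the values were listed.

1, 1, 6, 5, 3, 4, 7, 2, 8

Sorted (descending): 26, 26, 18, 16, 11, 4, 3, 2, 0
The 2 values of 26 share dense rank 1.
Remaining distinct values take the next consecutive integers.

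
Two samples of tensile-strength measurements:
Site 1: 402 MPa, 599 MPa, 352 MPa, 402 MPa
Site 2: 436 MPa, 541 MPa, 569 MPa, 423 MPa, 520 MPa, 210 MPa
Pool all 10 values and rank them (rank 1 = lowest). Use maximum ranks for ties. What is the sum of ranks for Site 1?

Sorted (ascending): 210, 352, 402, 402, 423, 436, 520, 541, 569, 599
The 2 values of 402 occupy positions 3–4 → each gets rank 4.
Site 1 values → pooled ranks: 402→4, 599→10, 352→2, 402→4
Rank sum = 4 + 10 + 2 + 4 = 20

20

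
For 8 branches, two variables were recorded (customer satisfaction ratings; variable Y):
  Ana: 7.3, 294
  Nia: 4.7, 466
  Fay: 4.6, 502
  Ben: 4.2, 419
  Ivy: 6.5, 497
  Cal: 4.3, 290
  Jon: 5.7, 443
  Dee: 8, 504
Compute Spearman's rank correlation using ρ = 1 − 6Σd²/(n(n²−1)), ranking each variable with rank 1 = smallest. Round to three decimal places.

0.429

Ranks of variable 1: 7, 4, 3, 1, 6, 2, 5, 8
Ranks of variable 2: 2, 5, 7, 3, 6, 1, 4, 8
d = r₁ − r₂: 5, -1, -4, -2, 0, 1, 1, 0
d²: 25, 1, 16, 4, 0, 1, 1, 0; Σd² = 48
ρ = 1 − 6·48/(8·63) = 1 − 288/504 = 0.429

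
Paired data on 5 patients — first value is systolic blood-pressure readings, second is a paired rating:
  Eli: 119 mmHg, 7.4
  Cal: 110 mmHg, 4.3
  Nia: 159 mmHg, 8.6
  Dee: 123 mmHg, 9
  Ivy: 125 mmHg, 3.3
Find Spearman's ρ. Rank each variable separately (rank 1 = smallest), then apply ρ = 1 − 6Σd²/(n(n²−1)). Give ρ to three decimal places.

0.200

Ranks of variable 1: 2, 1, 5, 3, 4
Ranks of variable 2: 3, 2, 4, 5, 1
d = r₁ − r₂: -1, -1, 1, -2, 3
d²: 1, 1, 1, 4, 9; Σd² = 16
ρ = 1 − 6·16/(5·24) = 1 − 96/120 = 0.200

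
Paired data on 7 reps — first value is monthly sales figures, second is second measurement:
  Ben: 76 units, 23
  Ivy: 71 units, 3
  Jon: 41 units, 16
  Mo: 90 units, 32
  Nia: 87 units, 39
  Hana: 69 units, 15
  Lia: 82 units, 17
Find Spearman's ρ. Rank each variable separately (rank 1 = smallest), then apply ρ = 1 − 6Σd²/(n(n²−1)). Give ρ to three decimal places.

Ranks of variable 1: 4, 3, 1, 7, 6, 2, 5
Ranks of variable 2: 5, 1, 3, 6, 7, 2, 4
d = r₁ − r₂: -1, 2, -2, 1, -1, 0, 1
d²: 1, 4, 4, 1, 1, 0, 1; Σd² = 12
ρ = 1 − 6·12/(7·48) = 1 − 72/336 = 0.786

0.786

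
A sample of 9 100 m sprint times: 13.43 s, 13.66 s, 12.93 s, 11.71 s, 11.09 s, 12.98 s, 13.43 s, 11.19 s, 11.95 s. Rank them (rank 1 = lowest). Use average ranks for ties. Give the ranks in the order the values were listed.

Sorted (ascending): 11.09, 11.19, 11.71, 11.95, 12.93, 12.98, 13.43, 13.43, 13.66
The 2 values of 13.43 occupy positions 7–8 → average rank (7+8)/2 = 7.5.

7.5, 9, 5, 3, 1, 6, 7.5, 2, 4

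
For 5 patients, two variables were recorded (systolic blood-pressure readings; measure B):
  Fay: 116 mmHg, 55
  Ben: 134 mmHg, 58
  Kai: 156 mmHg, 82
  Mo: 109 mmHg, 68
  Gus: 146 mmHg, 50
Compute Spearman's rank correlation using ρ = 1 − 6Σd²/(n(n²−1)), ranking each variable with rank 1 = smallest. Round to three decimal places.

0.100

Ranks of variable 1: 2, 3, 5, 1, 4
Ranks of variable 2: 2, 3, 5, 4, 1
d = r₁ − r₂: 0, 0, 0, -3, 3
d²: 0, 0, 0, 9, 9; Σd² = 18
ρ = 1 − 6·18/(5·24) = 1 − 108/120 = 0.100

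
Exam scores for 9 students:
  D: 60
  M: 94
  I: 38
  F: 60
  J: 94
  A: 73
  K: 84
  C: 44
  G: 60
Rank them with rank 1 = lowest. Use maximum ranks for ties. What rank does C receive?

2

Sorted (ascending): 38, 44, 60, 60, 60, 73, 84, 94, 94
The 3 values of 60 occupy positions 3–5 → each gets rank 5.
The 2 values of 94 occupy positions 8–9 → each gets rank 9.
C has value 44 → rank 2.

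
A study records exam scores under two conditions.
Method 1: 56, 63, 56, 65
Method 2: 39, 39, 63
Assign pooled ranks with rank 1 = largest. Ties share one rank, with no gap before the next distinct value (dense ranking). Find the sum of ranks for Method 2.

Sorted (descending): 65, 63, 63, 56, 56, 39, 39
The 2 values of 63 share dense rank 2.
The 2 values of 56 share dense rank 3.
The 2 values of 39 share dense rank 4.
Remaining distinct values take the next consecutive integers.
Method 2 values → pooled ranks: 39→4, 39→4, 63→2
Rank sum = 4 + 4 + 2 = 10

10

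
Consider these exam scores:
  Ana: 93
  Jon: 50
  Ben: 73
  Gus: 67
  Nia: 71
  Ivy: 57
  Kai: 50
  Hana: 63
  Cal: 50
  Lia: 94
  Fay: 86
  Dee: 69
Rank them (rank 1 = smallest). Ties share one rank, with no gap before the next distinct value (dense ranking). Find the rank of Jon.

1

Sorted (ascending): 50, 50, 50, 57, 63, 67, 69, 71, 73, 86, 93, 94
The 3 values of 50 share dense rank 1.
Remaining distinct values take the next consecutive integers.
Jon has value 50 → rank 1.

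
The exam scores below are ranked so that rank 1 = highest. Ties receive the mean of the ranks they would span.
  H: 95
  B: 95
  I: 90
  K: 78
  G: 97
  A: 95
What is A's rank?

Sorted (descending): 97, 95, 95, 95, 90, 78
The 3 values of 95 occupy positions 2–4 → average rank 3.
A has value 95 → rank 3.

3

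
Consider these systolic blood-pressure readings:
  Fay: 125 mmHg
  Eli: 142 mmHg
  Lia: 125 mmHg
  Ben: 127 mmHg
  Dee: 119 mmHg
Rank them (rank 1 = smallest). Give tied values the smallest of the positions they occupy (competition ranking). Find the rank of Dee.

Sorted (ascending): 119, 125, 125, 127, 142
The 2 values of 125 occupy positions 2–3 → each gets rank 2.
Dee has value 119 mmHg → rank 1.

1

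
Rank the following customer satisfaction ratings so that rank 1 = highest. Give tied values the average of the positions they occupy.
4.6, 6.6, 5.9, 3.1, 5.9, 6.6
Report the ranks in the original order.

Sorted (descending): 6.6, 6.6, 5.9, 5.9, 4.6, 3.1
The 2 values of 6.6 occupy positions 1–2 → average rank (1+2)/2 = 1.5.
The 2 values of 5.9 occupy positions 3–4 → average rank (3+4)/2 = 3.5.

5, 1.5, 3.5, 6, 3.5, 1.5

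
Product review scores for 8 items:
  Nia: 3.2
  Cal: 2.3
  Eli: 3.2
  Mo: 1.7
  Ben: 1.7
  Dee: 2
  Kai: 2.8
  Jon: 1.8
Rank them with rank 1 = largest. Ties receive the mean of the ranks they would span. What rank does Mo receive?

Sorted (descending): 3.2, 3.2, 2.8, 2.3, 2, 1.8, 1.7, 1.7
The 2 values of 3.2 occupy positions 1–2 → average rank (1+2)/2 = 1.5.
The 2 values of 1.7 occupy positions 7–8 → average rank (7+8)/2 = 7.5.
Mo has value 1.7 → rank 7.5.

7.5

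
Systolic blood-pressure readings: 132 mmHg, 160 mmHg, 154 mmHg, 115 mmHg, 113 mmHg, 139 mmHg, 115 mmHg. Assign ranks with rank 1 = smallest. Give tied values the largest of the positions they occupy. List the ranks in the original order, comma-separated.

4, 7, 6, 3, 1, 5, 3

Sorted (ascending): 113, 115, 115, 132, 139, 154, 160
The 2 values of 115 occupy positions 2–3 → each gets rank 3.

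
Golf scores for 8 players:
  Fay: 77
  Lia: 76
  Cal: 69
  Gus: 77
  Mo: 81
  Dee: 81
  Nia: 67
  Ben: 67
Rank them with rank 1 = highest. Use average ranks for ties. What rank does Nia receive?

7.5

Sorted (descending): 81, 81, 77, 77, 76, 69, 67, 67
The 2 values of 81 occupy positions 1–2 → average rank (1+2)/2 = 1.5.
The 2 values of 77 occupy positions 3–4 → average rank (3+4)/2 = 3.5.
The 2 values of 67 occupy positions 7–8 → average rank (7+8)/2 = 7.5.
Nia has value 67 → rank 7.5.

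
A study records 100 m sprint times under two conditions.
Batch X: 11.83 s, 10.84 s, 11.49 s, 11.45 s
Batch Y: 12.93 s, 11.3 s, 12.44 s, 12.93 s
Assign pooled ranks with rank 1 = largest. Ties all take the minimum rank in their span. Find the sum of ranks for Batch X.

23

Sorted (descending): 12.93, 12.93, 12.44, 11.83, 11.49, 11.45, 11.3, 10.84
The 2 values of 12.93 occupy positions 1–2 → each gets rank 1.
Batch X values → pooled ranks: 11.83→4, 10.84→8, 11.49→5, 11.45→6
Rank sum = 4 + 8 + 5 + 6 = 23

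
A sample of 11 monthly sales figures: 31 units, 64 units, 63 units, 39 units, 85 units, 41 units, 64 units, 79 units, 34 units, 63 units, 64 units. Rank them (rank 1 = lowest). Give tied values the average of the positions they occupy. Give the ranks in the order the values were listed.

1, 8, 5.5, 3, 11, 4, 8, 10, 2, 5.5, 8

Sorted (ascending): 31, 34, 39, 41, 63, 63, 64, 64, 64, 79, 85
The 2 values of 63 occupy positions 5–6 → average rank (5+6)/2 = 5.5.
The 3 values of 64 occupy positions 7–9 → average rank 8.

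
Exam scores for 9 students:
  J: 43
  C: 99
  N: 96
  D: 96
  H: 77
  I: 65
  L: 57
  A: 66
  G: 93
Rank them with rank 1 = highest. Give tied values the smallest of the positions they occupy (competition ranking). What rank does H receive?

5

Sorted (descending): 99, 96, 96, 93, 77, 66, 65, 57, 43
The 2 values of 96 occupy positions 2–3 → each gets rank 2.
H has value 77 → rank 5.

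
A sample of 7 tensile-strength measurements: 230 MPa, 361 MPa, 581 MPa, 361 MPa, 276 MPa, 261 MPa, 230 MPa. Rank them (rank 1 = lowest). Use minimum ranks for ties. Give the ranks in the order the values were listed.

Sorted (ascending): 230, 230, 261, 276, 361, 361, 581
The 2 values of 230 occupy positions 1–2 → each gets rank 1.
The 2 values of 361 occupy positions 5–6 → each gets rank 5.

1, 5, 7, 5, 4, 3, 1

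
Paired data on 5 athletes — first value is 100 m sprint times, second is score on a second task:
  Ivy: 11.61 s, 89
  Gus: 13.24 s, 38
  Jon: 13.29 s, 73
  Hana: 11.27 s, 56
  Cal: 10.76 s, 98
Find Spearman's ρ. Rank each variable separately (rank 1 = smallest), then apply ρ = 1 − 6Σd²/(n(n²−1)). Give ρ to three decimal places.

-0.500

Ranks of variable 1: 3, 4, 5, 2, 1
Ranks of variable 2: 4, 1, 3, 2, 5
d = r₁ − r₂: -1, 3, 2, 0, -4
d²: 1, 9, 4, 0, 16; Σd² = 30
ρ = 1 − 6·30/(5·24) = 1 − 180/120 = -0.500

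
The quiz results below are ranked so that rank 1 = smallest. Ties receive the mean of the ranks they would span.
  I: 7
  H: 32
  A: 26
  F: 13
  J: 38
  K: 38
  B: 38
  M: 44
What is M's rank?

Sorted (ascending): 7, 13, 26, 32, 38, 38, 38, 44
The 3 values of 38 occupy positions 5–7 → average rank 6.
M has value 44 → rank 8.

8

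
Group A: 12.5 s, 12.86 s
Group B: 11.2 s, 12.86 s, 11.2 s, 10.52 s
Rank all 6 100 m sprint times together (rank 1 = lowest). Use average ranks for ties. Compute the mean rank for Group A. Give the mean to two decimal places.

Sorted (ascending): 10.52, 11.2, 11.2, 12.5, 12.86, 12.86
The 2 values of 11.2 occupy positions 2–3 → average rank (2+3)/2 = 2.5.
The 2 values of 12.86 occupy positions 5–6 → average rank (5+6)/2 = 5.5.
Group A values → pooled ranks: 12.5→4, 12.86→5.5
Mean rank = (4 + 5.5) / 2 = 4.75

4.75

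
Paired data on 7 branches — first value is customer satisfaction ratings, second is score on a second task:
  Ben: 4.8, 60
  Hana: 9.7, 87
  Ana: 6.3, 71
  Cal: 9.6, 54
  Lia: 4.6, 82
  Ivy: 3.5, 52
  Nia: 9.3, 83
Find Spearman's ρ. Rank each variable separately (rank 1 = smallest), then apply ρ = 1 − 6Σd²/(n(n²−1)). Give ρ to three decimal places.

0.536

Ranks of variable 1: 3, 7, 4, 6, 2, 1, 5
Ranks of variable 2: 3, 7, 4, 2, 5, 1, 6
d = r₁ − r₂: 0, 0, 0, 4, -3, 0, -1
d²: 0, 0, 0, 16, 9, 0, 1; Σd² = 26
ρ = 1 − 6·26/(7·48) = 1 − 156/336 = 0.536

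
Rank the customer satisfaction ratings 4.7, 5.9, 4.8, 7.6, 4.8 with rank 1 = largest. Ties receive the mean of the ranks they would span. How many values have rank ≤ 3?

Sorted (descending): 7.6, 5.9, 4.8, 4.8, 4.7
The 2 values of 4.8 occupy positions 3–4 → average rank (3+4)/2 = 3.5.
Ranks ≤ 3: {1, 2} → 2 values.

2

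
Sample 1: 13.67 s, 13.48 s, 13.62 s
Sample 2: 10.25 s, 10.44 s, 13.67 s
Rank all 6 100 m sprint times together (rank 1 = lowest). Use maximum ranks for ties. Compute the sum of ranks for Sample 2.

Sorted (ascending): 10.25, 10.44, 13.48, 13.62, 13.67, 13.67
The 2 values of 13.67 occupy positions 5–6 → each gets rank 6.
Sample 2 values → pooled ranks: 10.25→1, 10.44→2, 13.67→6
Rank sum = 1 + 2 + 6 = 9

9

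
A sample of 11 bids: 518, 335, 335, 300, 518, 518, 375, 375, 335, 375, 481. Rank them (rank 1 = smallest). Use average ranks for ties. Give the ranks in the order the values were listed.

Sorted (ascending): 300, 335, 335, 335, 375, 375, 375, 481, 518, 518, 518
The 3 values of 335 occupy positions 2–4 → average rank 3.
The 3 values of 375 occupy positions 5–7 → average rank 6.
The 3 values of 518 occupy positions 9–11 → average rank 10.

10, 3, 3, 1, 10, 10, 6, 6, 3, 6, 8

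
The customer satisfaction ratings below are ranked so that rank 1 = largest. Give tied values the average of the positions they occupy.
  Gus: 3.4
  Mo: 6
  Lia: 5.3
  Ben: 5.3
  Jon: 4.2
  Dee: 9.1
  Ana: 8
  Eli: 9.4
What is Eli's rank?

1

Sorted (descending): 9.4, 9.1, 8, 6, 5.3, 5.3, 4.2, 3.4
The 2 values of 5.3 occupy positions 5–6 → average rank (5+6)/2 = 5.5.
Eli has value 9.4 → rank 1.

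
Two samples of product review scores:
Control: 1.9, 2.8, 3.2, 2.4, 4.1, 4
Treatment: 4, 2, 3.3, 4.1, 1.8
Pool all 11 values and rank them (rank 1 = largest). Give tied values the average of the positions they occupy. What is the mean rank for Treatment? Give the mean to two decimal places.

Sorted (descending): 4.1, 4.1, 4, 4, 3.3, 3.2, 2.8, 2.4, 2, 1.9, 1.8
The 2 values of 4.1 occupy positions 1–2 → average rank (1+2)/2 = 1.5.
The 2 values of 4 occupy positions 3–4 → average rank (3+4)/2 = 3.5.
Treatment values → pooled ranks: 4→3.5, 2→9, 3.3→5, 4.1→1.5, 1.8→11
Mean rank = (3.5 + 9 + 5 + 1.5 + 11) / 5 = 6.00

6.00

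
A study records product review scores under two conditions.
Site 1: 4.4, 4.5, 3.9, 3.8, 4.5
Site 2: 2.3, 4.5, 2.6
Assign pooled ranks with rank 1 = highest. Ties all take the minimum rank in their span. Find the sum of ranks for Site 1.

17

Sorted (descending): 4.5, 4.5, 4.5, 4.4, 3.9, 3.8, 2.6, 2.3
The 3 values of 4.5 occupy positions 1–3 → each gets rank 1.
Site 1 values → pooled ranks: 4.4→4, 4.5→1, 3.9→5, 3.8→6, 4.5→1
Rank sum = 4 + 1 + 5 + 6 + 1 = 17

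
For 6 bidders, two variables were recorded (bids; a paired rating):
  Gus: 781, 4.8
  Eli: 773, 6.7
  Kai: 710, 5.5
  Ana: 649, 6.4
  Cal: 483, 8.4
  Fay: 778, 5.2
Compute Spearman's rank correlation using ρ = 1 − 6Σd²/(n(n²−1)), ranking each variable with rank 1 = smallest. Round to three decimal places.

-0.829

Ranks of variable 1: 6, 4, 3, 2, 1, 5
Ranks of variable 2: 1, 5, 3, 4, 6, 2
d = r₁ − r₂: 5, -1, 0, -2, -5, 3
d²: 25, 1, 0, 4, 25, 9; Σd² = 64
ρ = 1 − 6·64/(6·35) = 1 − 384/210 = -0.829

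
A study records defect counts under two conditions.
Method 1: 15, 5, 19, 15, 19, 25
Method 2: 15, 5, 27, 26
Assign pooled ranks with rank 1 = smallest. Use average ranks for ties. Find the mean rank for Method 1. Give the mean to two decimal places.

5.08

Sorted (ascending): 5, 5, 15, 15, 15, 19, 19, 25, 26, 27
The 2 values of 5 occupy positions 1–2 → average rank (1+2)/2 = 1.5.
The 3 values of 15 occupy positions 3–5 → average rank 4.
The 2 values of 19 occupy positions 6–7 → average rank (6+7)/2 = 6.5.
Method 1 values → pooled ranks: 15→4, 5→1.5, 19→6.5, 15→4, 19→6.5, 25→8
Mean rank = (4 + 1.5 + 6.5 + 4 + 6.5 + 8) / 6 = 5.08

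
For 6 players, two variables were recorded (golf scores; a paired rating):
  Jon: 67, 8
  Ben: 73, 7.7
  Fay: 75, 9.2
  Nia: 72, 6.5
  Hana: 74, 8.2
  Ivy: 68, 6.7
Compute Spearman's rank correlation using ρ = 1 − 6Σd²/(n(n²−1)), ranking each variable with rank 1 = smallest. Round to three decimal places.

Ranks of variable 1: 1, 4, 6, 3, 5, 2
Ranks of variable 2: 4, 3, 6, 1, 5, 2
d = r₁ − r₂: -3, 1, 0, 2, 0, 0
d²: 9, 1, 0, 4, 0, 0; Σd² = 14
ρ = 1 − 6·14/(6·35) = 1 − 84/210 = 0.600

0.600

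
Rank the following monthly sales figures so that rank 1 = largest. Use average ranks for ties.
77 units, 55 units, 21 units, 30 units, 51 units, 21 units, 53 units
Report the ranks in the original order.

Sorted (descending): 77, 55, 53, 51, 30, 21, 21
The 2 values of 21 occupy positions 6–7 → average rank (6+7)/2 = 6.5.

1, 2, 6.5, 5, 4, 6.5, 3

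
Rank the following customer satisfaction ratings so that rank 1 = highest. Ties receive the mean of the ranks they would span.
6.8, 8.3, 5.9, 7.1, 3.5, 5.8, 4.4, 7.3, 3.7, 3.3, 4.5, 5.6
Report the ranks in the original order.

4, 1, 5, 3, 11, 6, 9, 2, 10, 12, 8, 7

Sorted (descending): 8.3, 7.3, 7.1, 6.8, 5.9, 5.8, 5.6, 4.5, 4.4, 3.7, 3.5, 3.3
No ties — each value takes its position as its rank.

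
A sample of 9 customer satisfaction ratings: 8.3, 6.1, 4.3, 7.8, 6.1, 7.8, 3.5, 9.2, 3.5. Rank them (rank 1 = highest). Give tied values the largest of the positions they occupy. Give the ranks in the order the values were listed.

Sorted (descending): 9.2, 8.3, 7.8, 7.8, 6.1, 6.1, 4.3, 3.5, 3.5
The 2 values of 7.8 occupy positions 3–4 → each gets rank 4.
The 2 values of 6.1 occupy positions 5–6 → each gets rank 6.
The 2 values of 3.5 occupy positions 8–9 → each gets rank 9.

2, 6, 7, 4, 6, 4, 9, 1, 9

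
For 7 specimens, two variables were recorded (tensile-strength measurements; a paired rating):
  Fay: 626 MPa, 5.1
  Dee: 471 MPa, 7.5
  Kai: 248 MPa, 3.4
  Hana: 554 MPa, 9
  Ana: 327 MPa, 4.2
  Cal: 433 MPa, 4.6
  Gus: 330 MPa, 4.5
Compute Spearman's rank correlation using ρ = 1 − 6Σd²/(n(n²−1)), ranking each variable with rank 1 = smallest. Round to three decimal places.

0.893

Ranks of variable 1: 7, 5, 1, 6, 2, 4, 3
Ranks of variable 2: 5, 6, 1, 7, 2, 4, 3
d = r₁ − r₂: 2, -1, 0, -1, 0, 0, 0
d²: 4, 1, 0, 1, 0, 0, 0; Σd² = 6
ρ = 1 − 6·6/(7·48) = 1 − 36/336 = 0.893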